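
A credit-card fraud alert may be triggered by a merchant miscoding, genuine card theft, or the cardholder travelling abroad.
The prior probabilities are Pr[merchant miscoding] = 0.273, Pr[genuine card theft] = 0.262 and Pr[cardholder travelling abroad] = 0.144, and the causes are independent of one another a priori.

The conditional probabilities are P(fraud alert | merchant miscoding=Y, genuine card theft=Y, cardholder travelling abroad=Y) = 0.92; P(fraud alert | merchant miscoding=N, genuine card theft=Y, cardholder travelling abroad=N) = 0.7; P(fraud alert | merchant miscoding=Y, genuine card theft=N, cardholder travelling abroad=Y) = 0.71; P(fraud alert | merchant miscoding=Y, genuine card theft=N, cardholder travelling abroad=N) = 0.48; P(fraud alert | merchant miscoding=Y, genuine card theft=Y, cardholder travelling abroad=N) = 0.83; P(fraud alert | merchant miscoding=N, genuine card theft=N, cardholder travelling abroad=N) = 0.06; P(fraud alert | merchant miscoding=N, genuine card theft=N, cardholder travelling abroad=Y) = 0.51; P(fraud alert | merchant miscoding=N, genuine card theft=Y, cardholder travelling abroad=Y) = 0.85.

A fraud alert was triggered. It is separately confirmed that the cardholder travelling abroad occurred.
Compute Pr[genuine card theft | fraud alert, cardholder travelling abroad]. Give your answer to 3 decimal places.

Pr[genuine card theft | fraud alert, cardholder travelling abroad] ≈ 0.353

Enumerate the 4 (merchant miscoding, genuine card theft) configurations and weight by the priors:
  P(fraud alert | cardholder travelling abroad) = 0.51×0.727×0.738 + 0.85×0.727×0.262 + 0.71×0.273×0.738 + 0.92×0.273×0.262
        = 0.273628 + 0.161903 + 0.143047 + 0.065804 = 0.644382
Keeping only the genuine card theft-present terms gives 0.227707, so
  P(genuine card theft | fraud alert, cardholder travelling abroad) = 0.227707 / 0.644382 ≈ 0.353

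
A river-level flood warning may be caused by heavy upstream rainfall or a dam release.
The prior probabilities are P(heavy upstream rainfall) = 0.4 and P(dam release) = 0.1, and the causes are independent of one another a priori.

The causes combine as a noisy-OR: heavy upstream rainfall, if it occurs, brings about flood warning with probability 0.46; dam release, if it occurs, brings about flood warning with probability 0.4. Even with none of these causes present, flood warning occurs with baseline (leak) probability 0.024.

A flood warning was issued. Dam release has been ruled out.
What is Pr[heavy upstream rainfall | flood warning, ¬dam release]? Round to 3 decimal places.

Pr[heavy upstream rainfall | flood warning, ¬dam release] ≈ 0.929

Under noisy-OR, P(flood warning | causes) = 1 − (1−0.024)·∏(1−qᵢ) over the active causes.
P(flood warning | ¬dam release) = 0.024×0.6 + 0.47296×0.4 = 0.014400 + 0.189184 = 0.203584
Restricting to configurations with heavy upstream rainfall present: 0.47296×0.4 = 0.189184.
So P(heavy upstream rainfall | flood warning, ¬dam release) = 0.189184/0.203584 ≈ 0.929.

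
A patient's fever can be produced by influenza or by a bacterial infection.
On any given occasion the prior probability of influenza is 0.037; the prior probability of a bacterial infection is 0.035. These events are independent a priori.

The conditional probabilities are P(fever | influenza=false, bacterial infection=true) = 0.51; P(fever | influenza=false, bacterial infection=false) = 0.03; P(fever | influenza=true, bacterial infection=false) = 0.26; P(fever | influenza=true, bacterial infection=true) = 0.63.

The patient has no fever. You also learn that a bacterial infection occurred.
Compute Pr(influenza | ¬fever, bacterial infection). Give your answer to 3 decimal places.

P(¬fever | bacterial infection) = 0.49·0.963 + 0.37·0.037 = 0.471870 + 0.013690 = 0.485560
Restricting to configurations with influenza present: 0.37·0.037 = 0.013690.
So P(influenza | ¬fever, bacterial infection) = 0.013690/0.485560 ≈ 0.028.

Pr(influenza | ¬fever, bacterial infection) ≈ 0.028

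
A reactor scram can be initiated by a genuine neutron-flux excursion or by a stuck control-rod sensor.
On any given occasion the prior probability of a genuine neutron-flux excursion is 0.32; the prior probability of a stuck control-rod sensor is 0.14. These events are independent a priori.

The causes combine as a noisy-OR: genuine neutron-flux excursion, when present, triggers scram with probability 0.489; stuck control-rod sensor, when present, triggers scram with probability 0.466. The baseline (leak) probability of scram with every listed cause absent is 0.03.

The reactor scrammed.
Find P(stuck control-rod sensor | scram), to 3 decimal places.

Under noisy-OR, P(scram | causes) = 1 − (1−0.03)·∏(1−qᵢ) over the active causes.
By total probability over the 4 (genuine neutron-flux excursion, stuck control-rod sensor) configurations:
  P(scram) = 0.03×0.68×0.86 + 0.48202×0.68×0.14 + 0.50433×0.32×0.86 + 0.735312×0.32×0.14
        = 0.017544 + 0.045888 + 0.138792 + 0.032942 = 0.235166
The terms with stuck control-rod sensor present sum to 0.078830, so
  P(stuck control-rod sensor | scram) = 0.078830 / 0.235166 ≈ 0.335

P(stuck control-rod sensor | scram) ≈ 0.335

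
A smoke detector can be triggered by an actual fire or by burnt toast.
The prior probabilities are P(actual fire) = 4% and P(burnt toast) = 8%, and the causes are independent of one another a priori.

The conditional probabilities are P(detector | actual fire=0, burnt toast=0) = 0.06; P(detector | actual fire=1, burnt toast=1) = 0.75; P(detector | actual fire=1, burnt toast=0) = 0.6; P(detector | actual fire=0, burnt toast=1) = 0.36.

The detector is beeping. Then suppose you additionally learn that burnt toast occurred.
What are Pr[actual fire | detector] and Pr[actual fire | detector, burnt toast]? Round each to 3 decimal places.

By total probability over the 4 (actual fire, burnt toast) configurations:
  P(detector) = 0.06*0.96*0.92 + 0.36*0.96*0.08 + 0.6*0.04*0.92 + 0.75*0.04*0.08
        = 0.052992 + 0.027648 + 0.022080 + 0.002400 = 0.105120
The terms with actual fire present sum to 0.024480, so
  P(actual fire | detector) = 0.024480 / 0.105120 ≈ 0.233

Now condition on the additional information:
For the numerator, keep only actual fire=true terms: 0.75*0.04 = 0.030000
The normalizing constant is 0.36*0.96 + 0.75*0.04 = 0.375600
P(actual fire | detector, burnt toast) = 0.030000/0.375600 ≈ 0.080
This is intercausal reasoning (explaining away): once burnt toast accounts for the detector, actual fire becomes less likely.

Pr[actual fire | detector] ≈ 0.233; Pr[actual fire | detector, burnt toast] ≈ 0.080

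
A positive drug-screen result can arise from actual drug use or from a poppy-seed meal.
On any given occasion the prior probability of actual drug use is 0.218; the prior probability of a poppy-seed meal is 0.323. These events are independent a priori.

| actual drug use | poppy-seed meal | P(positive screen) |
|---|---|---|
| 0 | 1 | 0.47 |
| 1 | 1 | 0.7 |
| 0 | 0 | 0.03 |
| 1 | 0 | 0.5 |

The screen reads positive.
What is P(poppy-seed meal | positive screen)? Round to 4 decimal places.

Weight on poppy-seed meal=true, given the evidence: 0.118715 + 0.049290 = 0.168005
Normalizer over all consistent configurations: 0.03×0.782×0.677 + 0.47×0.782×0.323 + 0.5×0.218×0.677 + 0.7×0.218×0.323 = 0.257680
Posterior = 0.168005 / 0.257680 ≈ 0.6520

P(poppy-seed meal | positive screen) ≈ 0.6520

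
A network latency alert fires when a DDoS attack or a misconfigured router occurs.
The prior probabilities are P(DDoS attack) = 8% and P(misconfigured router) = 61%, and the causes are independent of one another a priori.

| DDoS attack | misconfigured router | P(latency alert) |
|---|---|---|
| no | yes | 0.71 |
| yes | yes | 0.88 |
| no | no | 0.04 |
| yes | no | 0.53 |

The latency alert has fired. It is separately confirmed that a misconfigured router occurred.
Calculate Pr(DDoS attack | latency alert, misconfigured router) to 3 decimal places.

Pr(DDoS attack | latency alert, misconfigured router) ≈ 0.097

Weight on DDoS attack=true, given the evidence: 0.88*0.08 = 0.070400
The normalizing constant is 0.71*0.92 + 0.88*0.08 = 0.723600
P(DDoS attack | latency alert, misconfigured router) = 0.070400/0.723600 ≈ 0.097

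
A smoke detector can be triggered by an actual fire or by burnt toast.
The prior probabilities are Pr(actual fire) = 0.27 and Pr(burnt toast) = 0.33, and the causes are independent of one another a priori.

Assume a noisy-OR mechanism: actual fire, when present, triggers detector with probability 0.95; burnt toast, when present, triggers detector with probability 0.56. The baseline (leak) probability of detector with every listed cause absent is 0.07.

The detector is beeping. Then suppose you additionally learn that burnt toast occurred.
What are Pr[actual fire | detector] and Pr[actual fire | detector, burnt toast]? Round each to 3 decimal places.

Under noisy-OR, P(detector | causes) = 1 − (1−0.07)·∏(1−qᵢ) over the active causes.
Sum P(detector|·) weighted by the priors over the 4 (actual fire, burnt toast) configurations:
  P(detector) = 0.07×0.73×0.67 + 0.5908×0.73×0.33 + 0.9535×0.27×0.67 + 0.97954×0.27×0.33
        = 0.034237 + 0.142324 + 0.172488 + 0.087277 = 0.436326
The terms with actual fire present sum to 0.259765, so
  P(actual fire | detector) = 0.259765 / 0.436326 ≈ 0.595

With the extra evidence:
Sum P(detector|·) weighted by the priors over both values of actual fire:
  P(detector | burnt toast) = 0.5908·0.73 + 0.97954·0.27
        = 0.431284 + 0.264476 = 0.695760
Keeping only the actual fire-present terms gives 0.264476, so
  P(actual fire | detector, burnt toast) = 0.264476 / 0.695760 ≈ 0.380

Pr[actual fire | detector] ≈ 0.595; Pr[actual fire | detector, burnt toast] ≈ 0.380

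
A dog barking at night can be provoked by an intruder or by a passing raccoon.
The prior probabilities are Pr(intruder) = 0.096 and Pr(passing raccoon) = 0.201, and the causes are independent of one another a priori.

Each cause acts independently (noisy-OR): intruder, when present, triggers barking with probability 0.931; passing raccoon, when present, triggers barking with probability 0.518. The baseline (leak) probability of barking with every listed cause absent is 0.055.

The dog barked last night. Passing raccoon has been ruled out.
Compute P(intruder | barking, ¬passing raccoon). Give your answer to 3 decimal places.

Under noisy-OR, P(barking | causes) = 1 − (1−0.055)·∏(1−qᵢ) over the active causes.
P(barking | ¬passing raccoon) = 0.055*0.904 + 0.934795*0.096 = 0.049720 + 0.089740 = 0.139460
Restricting to configurations with intruder present: 0.934795*0.096 = 0.089740.
P(intruder | barking, ¬passing raccoon) = 0.089740 / 0.139460 ≈ 0.643

P(intruder | barking, ¬passing raccoon) ≈ 0.643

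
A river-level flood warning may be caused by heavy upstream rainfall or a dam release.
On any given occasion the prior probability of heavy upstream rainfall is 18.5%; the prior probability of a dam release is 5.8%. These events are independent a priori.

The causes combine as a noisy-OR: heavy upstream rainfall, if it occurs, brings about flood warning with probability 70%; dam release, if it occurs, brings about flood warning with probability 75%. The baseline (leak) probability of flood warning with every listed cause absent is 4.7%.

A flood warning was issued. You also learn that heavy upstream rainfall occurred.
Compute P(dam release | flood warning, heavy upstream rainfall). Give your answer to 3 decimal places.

P(dam release | flood warning, heavy upstream rainfall) ≈ 0.074

Under noisy-OR, P(flood warning | causes) = 1 − (1−0.047)·∏(1−qᵢ) over the active causes.
Numerator (weight on configurations with dam release): 0.928525×0.058 = 0.053854
Denominator P(flood warning | heavy upstream rainfall): 0.7141×0.942 + 0.928525×0.058 = 0.726536
P(dam release | flood warning, heavy upstream rainfall) = 0.053854/0.726536 ≈ 0.074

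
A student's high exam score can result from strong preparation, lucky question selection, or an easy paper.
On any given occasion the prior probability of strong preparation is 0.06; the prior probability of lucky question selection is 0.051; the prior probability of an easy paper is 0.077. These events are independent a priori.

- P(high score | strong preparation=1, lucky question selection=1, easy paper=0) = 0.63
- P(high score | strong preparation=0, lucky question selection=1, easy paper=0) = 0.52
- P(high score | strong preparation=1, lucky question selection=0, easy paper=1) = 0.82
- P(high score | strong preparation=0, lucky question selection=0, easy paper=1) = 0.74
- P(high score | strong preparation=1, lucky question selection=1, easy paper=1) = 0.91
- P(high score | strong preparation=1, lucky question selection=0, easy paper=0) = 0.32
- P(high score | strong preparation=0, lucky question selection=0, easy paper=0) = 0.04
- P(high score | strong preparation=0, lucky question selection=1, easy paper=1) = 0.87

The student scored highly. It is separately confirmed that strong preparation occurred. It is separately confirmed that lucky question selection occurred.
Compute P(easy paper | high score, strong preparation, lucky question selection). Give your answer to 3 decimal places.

P(easy paper | high score, strong preparation, lucky question selection) ≈ 0.108

P(high score | strong preparation, lucky question selection) = 0.63*0.923 + 0.91*0.077 = 0.581490 + 0.070070 = 0.651560
The easy paper-present share is 0.91*0.077 = 0.070070.
Hence the posterior is 0.070070/0.651560 ≈ 0.108.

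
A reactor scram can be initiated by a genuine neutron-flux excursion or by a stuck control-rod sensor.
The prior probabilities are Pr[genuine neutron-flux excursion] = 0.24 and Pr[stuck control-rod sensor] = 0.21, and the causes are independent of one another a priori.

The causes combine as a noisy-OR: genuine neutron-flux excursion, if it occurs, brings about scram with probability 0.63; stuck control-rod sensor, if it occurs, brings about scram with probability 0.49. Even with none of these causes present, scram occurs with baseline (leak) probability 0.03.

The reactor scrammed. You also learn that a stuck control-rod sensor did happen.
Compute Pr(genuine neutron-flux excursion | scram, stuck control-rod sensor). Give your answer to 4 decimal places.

Pr(genuine neutron-flux excursion | scram, stuck control-rod sensor) ≈ 0.3380

Under noisy-OR, P(scram | causes) = 1 − (1−0.03)·∏(1−qᵢ) over the active causes.
P(scram | stuck control-rod sensor) = 0.5053×0.76 + 0.816961×0.24 = 0.384028 + 0.196071 = 0.580099
Of this, 0.196071 comes from 0.816961×0.24 (the genuine neutron-flux excursion=true cases).
So P(genuine neutron-flux excursion | scram, stuck control-rod sensor) = 0.196071/0.580099 ≈ 0.3380.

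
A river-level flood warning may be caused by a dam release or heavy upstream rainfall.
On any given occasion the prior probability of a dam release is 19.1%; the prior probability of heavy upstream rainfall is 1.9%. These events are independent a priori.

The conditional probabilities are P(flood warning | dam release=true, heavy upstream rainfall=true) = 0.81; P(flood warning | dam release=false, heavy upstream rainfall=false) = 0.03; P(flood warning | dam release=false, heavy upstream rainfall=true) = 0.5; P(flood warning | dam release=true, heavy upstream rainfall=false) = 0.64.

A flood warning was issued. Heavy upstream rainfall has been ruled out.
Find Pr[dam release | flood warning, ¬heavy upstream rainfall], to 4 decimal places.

P(flood warning | ¬heavy upstream rainfall) = 0.03*0.809 + 0.64*0.191 = 0.024270 + 0.122240 = 0.146510
The dam release-present share is 0.64*0.191 = 0.122240.
So P(dam release | flood warning, ¬heavy upstream rainfall) = 0.122240/0.146510 ≈ 0.8343.

Pr[dam release | flood warning, ¬heavy upstream rainfall] ≈ 0.8343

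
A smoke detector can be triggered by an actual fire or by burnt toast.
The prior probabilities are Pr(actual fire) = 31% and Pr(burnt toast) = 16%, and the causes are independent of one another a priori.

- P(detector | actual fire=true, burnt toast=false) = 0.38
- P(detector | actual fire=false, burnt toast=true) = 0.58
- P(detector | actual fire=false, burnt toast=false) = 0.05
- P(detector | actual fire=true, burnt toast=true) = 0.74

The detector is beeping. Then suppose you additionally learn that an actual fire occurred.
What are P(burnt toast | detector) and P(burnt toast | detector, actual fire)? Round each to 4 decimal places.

For the numerator, keep only burnt toast=true terms: 0.064032 + 0.036704 = 0.100736
Normalizer over all consistent configurations: 0.05·0.69·0.84 + 0.58·0.69·0.16 + 0.38·0.31·0.84 + 0.74·0.31·0.16 = 0.228668
P(burnt toast | detector) = 0.100736/0.228668 ≈ 0.4405

Now condition on the additional information:
P(detector | actual fire) = 0.38×0.84 + 0.74×0.16 = 0.319200 + 0.118400 = 0.437600
Restricting to configurations with burnt toast present: 0.74×0.16 = 0.118400.
P(burnt toast | detector, actual fire) = 0.118400 / 0.437600 ≈ 0.2706

P(burnt toast | detector) ≈ 0.4405; P(burnt toast | detector, actual fire) ≈ 0.2706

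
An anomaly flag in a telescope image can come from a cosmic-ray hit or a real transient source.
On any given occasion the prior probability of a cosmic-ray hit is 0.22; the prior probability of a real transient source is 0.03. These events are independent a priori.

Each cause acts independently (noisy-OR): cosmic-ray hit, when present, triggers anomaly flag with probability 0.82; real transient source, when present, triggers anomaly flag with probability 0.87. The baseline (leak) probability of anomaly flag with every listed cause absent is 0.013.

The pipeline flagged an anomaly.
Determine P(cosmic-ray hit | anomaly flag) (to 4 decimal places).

Under noisy-OR, P(anomaly flag | causes) = 1 − (1−0.013)·∏(1−qᵢ) over the active causes.
Weight on cosmic-ray hit=true, given the evidence: 0.175487 + 0.006448 = 0.181935
Denominator P(anomaly flag): 0.013*0.78*0.97 + 0.87169*0.78*0.03 + 0.82234*0.22*0.97 + 0.976904*0.22*0.03 = 0.212169
Posterior = 0.181935 / 0.212169 ≈ 0.8575

P(cosmic-ray hit | anomaly flag) ≈ 0.8575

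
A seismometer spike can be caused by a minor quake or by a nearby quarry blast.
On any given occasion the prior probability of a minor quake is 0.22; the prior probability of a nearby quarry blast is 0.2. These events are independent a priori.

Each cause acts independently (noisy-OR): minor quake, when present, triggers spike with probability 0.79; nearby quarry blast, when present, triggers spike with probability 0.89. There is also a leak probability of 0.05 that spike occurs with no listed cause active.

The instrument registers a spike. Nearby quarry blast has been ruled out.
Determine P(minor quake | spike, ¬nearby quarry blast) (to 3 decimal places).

Under noisy-OR, P(spike | causes) = 1 − (1−0.05)·∏(1−qᵢ) over the active causes.
Numerator (weight on configurations with minor quake): 0.8005×0.22 = 0.176110
Denominator P(spike | ¬nearby quarry blast): 0.05×0.78 + 0.8005×0.22 = 0.215110
P(minor quake | spike, ¬nearby quarry blast) = 0.176110/0.215110 ≈ 0.819

P(minor quake | spike, ¬nearby quarry blast) ≈ 0.819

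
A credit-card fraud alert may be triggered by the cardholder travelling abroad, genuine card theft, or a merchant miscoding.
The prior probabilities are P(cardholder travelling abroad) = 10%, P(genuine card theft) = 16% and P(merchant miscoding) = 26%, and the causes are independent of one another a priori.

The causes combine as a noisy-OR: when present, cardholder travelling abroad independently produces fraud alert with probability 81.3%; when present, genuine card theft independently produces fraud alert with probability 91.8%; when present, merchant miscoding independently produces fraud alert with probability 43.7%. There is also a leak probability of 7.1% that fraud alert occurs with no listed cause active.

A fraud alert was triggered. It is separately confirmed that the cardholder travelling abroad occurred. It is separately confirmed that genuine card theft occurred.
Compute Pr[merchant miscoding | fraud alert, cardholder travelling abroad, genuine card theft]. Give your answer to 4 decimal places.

Pr[merchant miscoding | fraud alert, cardholder travelling abroad, genuine card theft] ≈ 0.2612

Under noisy-OR, P(fraud alert | causes) = 1 − (1−0.071)·∏(1−qᵢ) over the active causes.
For the numerator, keep only merchant miscoding=true terms: 0.99198·0.26 = 0.257915
Denominator P(fraud alert | cardholder travelling abroad, genuine card theft): 0.985755·0.74 + 0.99198·0.26 = 0.987374
P(merchant miscoding | fraud alert, cardholder travelling abroad, genuine card theft) = 0.257915/0.987374 ≈ 0.2612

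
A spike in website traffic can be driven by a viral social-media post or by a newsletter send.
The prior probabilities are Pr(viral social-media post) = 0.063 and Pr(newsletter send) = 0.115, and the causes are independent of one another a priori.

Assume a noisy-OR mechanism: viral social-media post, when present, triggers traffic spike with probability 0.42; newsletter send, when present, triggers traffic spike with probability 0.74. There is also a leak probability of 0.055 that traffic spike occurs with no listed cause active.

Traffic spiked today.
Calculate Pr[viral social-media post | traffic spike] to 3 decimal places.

Pr[viral social-media post | traffic spike] ≈ 0.198

Under noisy-OR, P(traffic spike | causes) = 1 − (1−0.055)·∏(1−qᵢ) over the active causes.
P(traffic spike) = 0.055×0.937×0.885 + 0.7543×0.937×0.115 + 0.4519×0.063×0.885 + 0.857494×0.063×0.115 = 0.045608 + 0.081280 + 0.025196 + 0.006213 = 0.158297
Restricting to configurations with viral social-media post present: 0.025196 + 0.006213 = 0.031409.
So P(viral social-media post | traffic spike) = 0.031409/0.158297 ≈ 0.198.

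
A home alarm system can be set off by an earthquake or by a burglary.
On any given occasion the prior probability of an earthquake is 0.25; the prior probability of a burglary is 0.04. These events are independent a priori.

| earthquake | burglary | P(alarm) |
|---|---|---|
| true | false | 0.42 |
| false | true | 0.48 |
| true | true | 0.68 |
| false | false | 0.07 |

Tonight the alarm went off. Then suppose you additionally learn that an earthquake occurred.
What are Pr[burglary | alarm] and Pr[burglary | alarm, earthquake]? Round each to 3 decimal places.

Pr[burglary | alarm] ≈ 0.123; Pr[burglary | alarm, earthquake] ≈ 0.063

Enumerate the 4 (earthquake, burglary) configurations and weight by the priors:
  P(alarm) = 0.07×0.75×0.96 + 0.48×0.75×0.04 + 0.42×0.25×0.96 + 0.68×0.25×0.04
        = 0.050400 + 0.014400 + 0.100800 + 0.006800 = 0.172400
The terms with burglary present sum to 0.021200, so
  P(burglary | alarm) = 0.021200 / 0.172400 ≈ 0.123

Now condition on the additional information:
Numerator (weight on configurations with burglary): 0.68*0.04 = 0.027200
The normalizing constant is 0.42*0.96 + 0.68*0.04 = 0.430400
P(burglary | alarm, earthquake) = 0.027200/0.430400 ≈ 0.063
— earthquake explains away the evidence for burglary.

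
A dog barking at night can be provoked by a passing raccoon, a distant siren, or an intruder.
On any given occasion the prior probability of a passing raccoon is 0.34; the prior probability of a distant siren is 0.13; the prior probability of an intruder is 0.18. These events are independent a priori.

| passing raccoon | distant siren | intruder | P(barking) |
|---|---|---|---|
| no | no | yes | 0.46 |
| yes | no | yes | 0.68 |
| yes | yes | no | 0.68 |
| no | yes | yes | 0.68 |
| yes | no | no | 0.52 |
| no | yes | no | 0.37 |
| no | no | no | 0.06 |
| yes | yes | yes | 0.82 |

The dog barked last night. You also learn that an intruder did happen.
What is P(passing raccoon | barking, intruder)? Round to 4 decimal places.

Numerator (weight on configurations with passing raccoon): 0.201144 + 0.036244 = 0.237388
Normalizer over all consistent configurations: 0.46*0.66*0.87 + 0.68*0.66*0.13 + 0.68*0.34*0.87 + 0.82*0.34*0.13 = 0.559864
P(passing raccoon | barking, intruder) = 0.237388/0.559864 ≈ 0.4240

P(passing raccoon | barking, intruder) ≈ 0.4240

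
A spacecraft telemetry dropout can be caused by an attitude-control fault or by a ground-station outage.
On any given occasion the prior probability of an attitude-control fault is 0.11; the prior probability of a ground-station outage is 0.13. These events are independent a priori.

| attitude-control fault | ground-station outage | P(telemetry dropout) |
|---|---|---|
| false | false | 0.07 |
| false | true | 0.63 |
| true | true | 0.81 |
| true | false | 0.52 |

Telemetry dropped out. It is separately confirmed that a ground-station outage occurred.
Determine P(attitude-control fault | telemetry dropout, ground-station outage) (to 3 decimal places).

Sum P(telemetry dropout|·) weighted by the priors over both values of attitude-control fault:
  P(telemetry dropout | ground-station outage) = 0.63×0.89 + 0.81×0.11
        = 0.560700 + 0.089100 = 0.649800
The terms with attitude-control fault present sum to 0.089100, so
  P(attitude-control fault | telemetry dropout, ground-station outage) = 0.089100 / 0.649800 ≈ 0.137

P(attitude-control fault | telemetry dropout, ground-station outage) ≈ 0.137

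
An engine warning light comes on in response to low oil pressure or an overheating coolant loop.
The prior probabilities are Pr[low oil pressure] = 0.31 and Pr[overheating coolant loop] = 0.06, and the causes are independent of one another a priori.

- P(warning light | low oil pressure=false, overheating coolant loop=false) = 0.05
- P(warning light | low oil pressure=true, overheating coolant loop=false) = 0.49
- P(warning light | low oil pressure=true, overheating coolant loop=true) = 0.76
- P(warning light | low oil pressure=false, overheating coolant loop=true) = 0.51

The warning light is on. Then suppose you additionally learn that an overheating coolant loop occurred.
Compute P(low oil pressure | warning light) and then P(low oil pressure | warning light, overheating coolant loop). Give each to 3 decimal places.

P(warning light) = 0.05*0.69*0.94 + 0.51*0.69*0.06 + 0.49*0.31*0.94 + 0.76*0.31*0.06 = 0.032430 + 0.021114 + 0.142786 + 0.014136 = 0.210466
The low oil pressure-present share is 0.142786 + 0.014136 = 0.156922.
So P(low oil pressure | warning light) = 0.156922/0.210466 ≈ 0.746.

With the extra evidence:
P(warning light | overheating coolant loop) = 0.51·0.69 + 0.76·0.31 = 0.351900 + 0.235600 = 0.587500
Restricting to configurations with low oil pressure present: 0.76·0.31 = 0.235600.
Hence the posterior is 0.235600/0.587500 ≈ 0.401.

P(low oil pressure | warning light) ≈ 0.746; P(low oil pressure | warning light, overheating coolant loop) ≈ 0.401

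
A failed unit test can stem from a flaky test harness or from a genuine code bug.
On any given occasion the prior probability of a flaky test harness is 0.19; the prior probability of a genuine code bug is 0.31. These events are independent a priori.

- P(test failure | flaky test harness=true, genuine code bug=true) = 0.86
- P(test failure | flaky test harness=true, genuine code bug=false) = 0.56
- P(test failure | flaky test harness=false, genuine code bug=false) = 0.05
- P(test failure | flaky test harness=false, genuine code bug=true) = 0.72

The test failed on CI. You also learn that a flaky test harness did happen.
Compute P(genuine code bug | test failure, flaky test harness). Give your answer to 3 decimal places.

By total probability over both values of genuine code bug:
  P(test failure | flaky test harness) = 0.56·0.69 + 0.86·0.31
        = 0.386400 + 0.266600 = 0.653000
Configurations with genuine code bug contribute 0.266600, so
  P(genuine code bug | test failure, flaky test harness) = 0.266600 / 0.653000 ≈ 0.408

P(genuine code bug | test failure, flaky test harness) ≈ 0.408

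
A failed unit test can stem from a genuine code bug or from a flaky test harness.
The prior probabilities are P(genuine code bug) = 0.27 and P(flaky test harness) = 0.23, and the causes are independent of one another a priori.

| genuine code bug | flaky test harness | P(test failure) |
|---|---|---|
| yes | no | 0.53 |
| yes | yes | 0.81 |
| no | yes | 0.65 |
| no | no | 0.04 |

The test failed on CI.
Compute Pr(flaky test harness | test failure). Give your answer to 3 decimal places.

Enumerate the 4 (genuine code bug, flaky test harness) configurations and weight by the priors:
  P(test failure) = 0.04×0.73×0.77 + 0.65×0.73×0.23 + 0.53×0.27×0.77 + 0.81×0.27×0.23
        = 0.022484 + 0.109135 + 0.110187 + 0.050301 = 0.292107
The terms with flaky test harness present sum to 0.159436, so
  P(flaky test harness | test failure) = 0.159436 / 0.292107 ≈ 0.546

Pr(flaky test harness | test failure) ≈ 0.546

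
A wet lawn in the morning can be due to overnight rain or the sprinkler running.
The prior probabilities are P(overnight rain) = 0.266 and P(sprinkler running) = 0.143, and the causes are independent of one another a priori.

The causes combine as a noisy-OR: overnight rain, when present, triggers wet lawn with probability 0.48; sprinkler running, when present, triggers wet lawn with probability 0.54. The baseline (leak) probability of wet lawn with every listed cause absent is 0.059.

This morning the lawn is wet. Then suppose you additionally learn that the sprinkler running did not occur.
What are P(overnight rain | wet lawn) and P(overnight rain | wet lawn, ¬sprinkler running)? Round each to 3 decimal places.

Under noisy-OR, P(wet lawn | causes) = 1 − (1−0.059)·∏(1−qᵢ) over the active causes.
P(wet lawn) = 0.059·0.734·0.857 + 0.56714·0.734·0.143 + 0.51068·0.266·0.857 + 0.774913·0.266·0.143 = 0.037113 + 0.059528 + 0.116416 + 0.029476 = 0.242533
Restricting to configurations with overnight rain present: 0.116416 + 0.029476 = 0.145892.
Hence the posterior is 0.145892/0.242533 ≈ 0.602.

With the extra evidence:
For the numerator, keep only overnight rain=true terms: 0.51068×0.266 = 0.135841
Normalizer over all consistent configurations: 0.059×0.734 + 0.51068×0.266 = 0.179147
Posterior = 0.135841 / 0.179147 ≈ 0.758
With sprinkler running excluded, overnight rain must carry more of the explanatory weight for the wet lawn.

P(overnight rain | wet lawn) ≈ 0.602; P(overnight rain | wet lawn, ¬sprinkler running) ≈ 0.758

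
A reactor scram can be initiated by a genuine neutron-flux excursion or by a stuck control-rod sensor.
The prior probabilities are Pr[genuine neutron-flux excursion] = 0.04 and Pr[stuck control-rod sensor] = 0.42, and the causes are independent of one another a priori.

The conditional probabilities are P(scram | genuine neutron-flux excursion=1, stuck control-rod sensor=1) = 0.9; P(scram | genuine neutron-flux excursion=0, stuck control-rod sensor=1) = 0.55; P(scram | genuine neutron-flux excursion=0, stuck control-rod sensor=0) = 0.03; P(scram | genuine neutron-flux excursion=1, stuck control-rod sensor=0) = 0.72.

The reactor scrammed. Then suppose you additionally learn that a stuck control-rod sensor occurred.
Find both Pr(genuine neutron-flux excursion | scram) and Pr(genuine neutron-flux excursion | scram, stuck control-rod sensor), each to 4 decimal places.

Pr(genuine neutron-flux excursion | scram) ≈ 0.1177; Pr(genuine neutron-flux excursion | scram, stuck control-rod sensor) ≈ 0.0638

P(scram) = 0.03·0.96·0.58 + 0.55·0.96·0.42 + 0.72·0.04·0.58 + 0.9·0.04·0.42 = 0.016704 + 0.221760 + 0.016704 + 0.015120 = 0.270288
Of this, 0.031824 comes from 0.016704 + 0.015120 (the genuine neutron-flux excursion=true cases).
P(genuine neutron-flux excursion | scram) = 0.031824 / 0.270288 ≈ 0.1177

Now also conditioning on stuck control-rod sensor=true:
P(scram | stuck control-rod sensor) = 0.55*0.96 + 0.9*0.04 = 0.528000 + 0.036000 = 0.564000
The genuine neutron-flux excursion-present share is 0.9*0.04 = 0.036000.
P(genuine neutron-flux excursion | scram, stuck control-rod sensor) = 0.036000 / 0.564000 ≈ 0.0638
Conditioning on stuck control-rod sensor lowers the posterior on genuine neutron-flux excursion: the classic explaining-away effect in a common-effect structure.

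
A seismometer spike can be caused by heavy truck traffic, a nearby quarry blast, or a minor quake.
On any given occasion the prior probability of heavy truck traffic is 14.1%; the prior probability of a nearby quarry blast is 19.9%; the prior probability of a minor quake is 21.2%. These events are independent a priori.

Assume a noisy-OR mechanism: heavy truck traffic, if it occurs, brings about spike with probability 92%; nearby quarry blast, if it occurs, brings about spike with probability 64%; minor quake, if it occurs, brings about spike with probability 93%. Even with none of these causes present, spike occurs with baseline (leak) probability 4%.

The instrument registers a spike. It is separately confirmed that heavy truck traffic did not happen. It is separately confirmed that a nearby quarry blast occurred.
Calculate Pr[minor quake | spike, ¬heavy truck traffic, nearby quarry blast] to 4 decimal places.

Under noisy-OR, P(spike | causes) = 1 − (1−0.04)·∏(1−qᵢ) over the active causes.
P(spike | ¬heavy truck traffic, nearby quarry blast) = 0.6544*0.788 + 0.975808*0.212 = 0.515667 + 0.206871 = 0.722538
Restricting to configurations with minor quake present: 0.975808*0.212 = 0.206871.
Hence the posterior is 0.206871/0.722538 ≈ 0.2863.

Pr[minor quake | spike, ¬heavy truck traffic, nearby quarry blast] ≈ 0.2863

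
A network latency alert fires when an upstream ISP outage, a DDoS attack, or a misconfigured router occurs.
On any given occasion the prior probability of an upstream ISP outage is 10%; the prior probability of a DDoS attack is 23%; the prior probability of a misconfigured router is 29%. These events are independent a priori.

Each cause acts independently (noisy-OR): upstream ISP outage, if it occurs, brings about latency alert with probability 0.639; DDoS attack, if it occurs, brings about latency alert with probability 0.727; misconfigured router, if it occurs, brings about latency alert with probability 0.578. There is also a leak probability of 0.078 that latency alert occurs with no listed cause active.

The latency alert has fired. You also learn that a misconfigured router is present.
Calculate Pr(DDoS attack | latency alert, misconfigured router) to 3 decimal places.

Pr(DDoS attack | latency alert, misconfigured router) ≈ 0.297

Under noisy-OR, P(latency alert | causes) = 1 − (1−0.078)·∏(1−qᵢ) over the active causes.
P(latency alert | misconfigured router) = 0.610916·0.9·0.77 + 0.89378·0.9·0.23 + 0.859541·0.1·0.77 + 0.961655·0.1·0.23 = 0.423365 + 0.185012 + 0.066185 + 0.022118 = 0.696680
The DDoS attack-present share is 0.185012 + 0.022118 = 0.207130.
P(DDoS attack | latency alert, misconfigured router) = 0.207130 / 0.696680 ≈ 0.297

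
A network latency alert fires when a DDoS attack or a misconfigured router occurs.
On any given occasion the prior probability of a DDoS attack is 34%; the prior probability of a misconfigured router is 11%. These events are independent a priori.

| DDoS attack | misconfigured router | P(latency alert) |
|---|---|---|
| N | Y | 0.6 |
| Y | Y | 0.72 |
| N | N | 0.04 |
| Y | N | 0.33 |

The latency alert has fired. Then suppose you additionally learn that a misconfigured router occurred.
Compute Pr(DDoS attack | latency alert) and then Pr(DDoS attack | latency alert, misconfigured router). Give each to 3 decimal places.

Weight on DDoS attack=true, given the evidence: 0.099858 + 0.026928 = 0.126786
Denominator P(latency alert): 0.04*0.66*0.89 + 0.6*0.66*0.11 + 0.33*0.34*0.89 + 0.72*0.34*0.11 = 0.193842
Posterior = 0.126786 / 0.193842 ≈ 0.654

With the extra evidence:
By total probability over both values of DDoS attack:
  P(latency alert | misconfigured router) = 0.6×0.66 + 0.72×0.34
        = 0.396000 + 0.244800 = 0.640800
Configurations with DDoS attack contribute 0.244800, so
  P(DDoS attack | latency alert, misconfigured router) = 0.244800 / 0.640800 ≈ 0.382

Pr(DDoS attack | latency alert) ≈ 0.654; Pr(DDoS attack | latency alert, misconfigured router) ≈ 0.382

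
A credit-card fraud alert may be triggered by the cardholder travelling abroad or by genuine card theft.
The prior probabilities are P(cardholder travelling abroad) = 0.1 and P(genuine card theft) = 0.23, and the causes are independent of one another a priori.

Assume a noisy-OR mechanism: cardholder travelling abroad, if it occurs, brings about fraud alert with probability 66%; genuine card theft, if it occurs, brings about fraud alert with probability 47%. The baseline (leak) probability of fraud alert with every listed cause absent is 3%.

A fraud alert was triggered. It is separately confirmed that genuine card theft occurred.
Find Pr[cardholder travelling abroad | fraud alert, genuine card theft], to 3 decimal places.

Under noisy-OR, P(fraud alert | causes) = 1 − (1−0.03)·∏(1−qᵢ) over the active causes.
By total probability over both values of cardholder travelling abroad:
  P(fraud alert | genuine card theft) = 0.4859·0.9 + 0.825206·0.1
        = 0.437310 + 0.082521 = 0.519831
The terms with cardholder travelling abroad present sum to 0.082521, so
  P(cardholder travelling abroad | fraud alert, genuine card theft) = 0.082521 / 0.519831 ≈ 0.159

Pr[cardholder travelling abroad | fraud alert, genuine card theft] ≈ 0.159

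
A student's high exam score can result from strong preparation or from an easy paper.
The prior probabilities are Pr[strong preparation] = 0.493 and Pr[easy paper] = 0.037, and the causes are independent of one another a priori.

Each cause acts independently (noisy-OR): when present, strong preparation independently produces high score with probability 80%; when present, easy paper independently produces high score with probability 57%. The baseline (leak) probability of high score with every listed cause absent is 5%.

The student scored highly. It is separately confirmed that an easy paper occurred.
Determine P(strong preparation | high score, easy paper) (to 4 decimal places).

P(strong preparation | high score, easy paper) ≈ 0.6015

Under noisy-OR, P(high score | causes) = 1 − (1−0.05)·∏(1−qᵢ) over the active causes.
By total probability over both values of strong preparation:
  P(high score | easy paper) = 0.5915·0.507 + 0.9183·0.493
        = 0.299891 + 0.452722 = 0.752613
Keeping only the strong preparation-present terms gives 0.452722, so
  P(strong preparation | high score, easy paper) = 0.452722 / 0.752613 ≈ 0.6015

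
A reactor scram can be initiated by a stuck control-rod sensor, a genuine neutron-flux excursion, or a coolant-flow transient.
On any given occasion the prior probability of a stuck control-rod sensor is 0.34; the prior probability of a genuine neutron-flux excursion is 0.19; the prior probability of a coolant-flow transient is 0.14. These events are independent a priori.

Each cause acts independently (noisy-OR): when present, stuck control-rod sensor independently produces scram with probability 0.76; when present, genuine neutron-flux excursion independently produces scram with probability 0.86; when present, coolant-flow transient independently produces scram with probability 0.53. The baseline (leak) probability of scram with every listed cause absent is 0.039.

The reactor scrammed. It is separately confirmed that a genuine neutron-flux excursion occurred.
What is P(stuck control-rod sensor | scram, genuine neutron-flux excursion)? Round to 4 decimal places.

P(stuck control-rod sensor | scram, genuine neutron-flux excursion) ≈ 0.3634

Under noisy-OR, P(scram | causes) = 1 − (1−0.039)·∏(1−qᵢ) over the active causes.
P(scram | genuine neutron-flux excursion) = 0.86546·0.66·0.86 + 0.936766·0.66·0.14 + 0.96771·0.34·0.86 + 0.984824·0.34·0.14 = 0.491235 + 0.086557 + 0.282958 + 0.046878 = 0.907628
Restricting to configurations with stuck control-rod sensor present: 0.282958 + 0.046878 = 0.329836.
Hence the posterior is 0.329836/0.907628 ≈ 0.3634.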